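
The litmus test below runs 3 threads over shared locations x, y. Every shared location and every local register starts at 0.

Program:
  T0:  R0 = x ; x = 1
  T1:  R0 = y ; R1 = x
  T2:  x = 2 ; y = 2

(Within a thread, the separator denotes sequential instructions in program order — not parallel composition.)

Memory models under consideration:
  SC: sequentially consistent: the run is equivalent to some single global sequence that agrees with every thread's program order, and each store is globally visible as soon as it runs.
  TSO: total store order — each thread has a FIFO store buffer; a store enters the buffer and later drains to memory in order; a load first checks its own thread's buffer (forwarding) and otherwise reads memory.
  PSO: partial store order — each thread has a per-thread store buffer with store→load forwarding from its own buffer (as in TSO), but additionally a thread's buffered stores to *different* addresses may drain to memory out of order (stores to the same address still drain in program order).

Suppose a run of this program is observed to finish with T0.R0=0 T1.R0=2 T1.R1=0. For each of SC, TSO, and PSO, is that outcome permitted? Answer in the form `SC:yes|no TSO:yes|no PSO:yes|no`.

outcome vector order: (T0.R0,T1.R0,T1.R1)
SC: 10 outcomes — {0/0/0; 0/0/1; 0/0/2; 0/2/1; 0/2/2; 2/0/0; 2/0/1; 2/0/2; 2/2/1; 2/2/2}
TSO: 10 outcomes — {0/0/0; 0/0/1; 0/0/2; 0/2/1; 0/2/2; 2/0/0; 2/0/1; 2/0/2; 2/2/1; 2/2/2}
PSO: 12 outcomes — {0/0/0; 0/0/1; 0/0/2; 0/2/0; 0/2/1; 0/2/2; 2/0/0; 2/0/1; 2/0/2; 2/2/0; 2/2/1; 2/2/2}
target 0/2/0 ∈ {PSO}

SC:no TSO:no PSO:yes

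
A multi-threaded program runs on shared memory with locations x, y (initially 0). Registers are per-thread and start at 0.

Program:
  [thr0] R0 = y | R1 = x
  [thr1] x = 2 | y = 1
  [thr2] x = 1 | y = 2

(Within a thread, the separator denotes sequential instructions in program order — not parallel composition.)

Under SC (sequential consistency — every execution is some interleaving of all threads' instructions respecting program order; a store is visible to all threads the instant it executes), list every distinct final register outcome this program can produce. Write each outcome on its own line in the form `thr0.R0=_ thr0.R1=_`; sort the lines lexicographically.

outcome vector order: (thr0.R0,thr0.R1)
|SC outcomes| = 7

thr0.R0=0 thr0.R1=0
thr0.R0=0 thr0.R1=1
thr0.R0=0 thr0.R1=2
thr0.R0=1 thr0.R1=1
thr0.R0=1 thr0.R1=2
thr0.R0=2 thr0.R1=1
thr0.R0=2 thr0.R1=2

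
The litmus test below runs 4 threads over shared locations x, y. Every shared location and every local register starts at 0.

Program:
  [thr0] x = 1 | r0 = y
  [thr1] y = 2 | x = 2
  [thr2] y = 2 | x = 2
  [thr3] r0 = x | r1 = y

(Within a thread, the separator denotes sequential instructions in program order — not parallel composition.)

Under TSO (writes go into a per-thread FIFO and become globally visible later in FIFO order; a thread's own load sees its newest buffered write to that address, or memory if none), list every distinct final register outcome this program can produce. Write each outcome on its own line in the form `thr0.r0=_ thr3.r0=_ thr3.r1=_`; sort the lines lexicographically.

thr0.r0=0 thr3.r0=0 thr3.r1=0
thr0.r0=0 thr3.r0=0 thr3.r1=2
thr0.r0=0 thr3.r0=1 thr3.r1=0
thr0.r0=0 thr3.r0=1 thr3.r1=2
thr0.r0=0 thr3.r0=2 thr3.r1=2
thr0.r0=2 thr3.r0=0 thr3.r1=0
thr0.r0=2 thr3.r0=0 thr3.r1=2
thr0.r0=2 thr3.r0=1 thr3.r1=0
thr0.r0=2 thr3.r0=1 thr3.r1=2
thr0.r0=2 thr3.r0=2 thr3.r1=2

outcome vector order: (thr0.r0,thr3.r0,thr3.r1)
|TSO outcomes| = 10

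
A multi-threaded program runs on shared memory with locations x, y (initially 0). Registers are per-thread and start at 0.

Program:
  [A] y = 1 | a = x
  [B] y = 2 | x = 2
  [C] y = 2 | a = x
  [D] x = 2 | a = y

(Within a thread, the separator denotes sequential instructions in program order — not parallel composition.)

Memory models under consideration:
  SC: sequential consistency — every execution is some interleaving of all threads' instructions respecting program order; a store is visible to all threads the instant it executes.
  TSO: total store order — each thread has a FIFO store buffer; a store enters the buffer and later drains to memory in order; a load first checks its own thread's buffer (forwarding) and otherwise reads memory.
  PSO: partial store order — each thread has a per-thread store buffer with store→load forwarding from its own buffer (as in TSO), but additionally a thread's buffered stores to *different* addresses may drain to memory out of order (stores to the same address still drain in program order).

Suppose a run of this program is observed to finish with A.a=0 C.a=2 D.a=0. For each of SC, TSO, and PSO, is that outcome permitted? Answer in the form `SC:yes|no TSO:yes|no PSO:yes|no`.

outcome vector order: (A.a,C.a,D.a)
under SC → <0 0 1>; <0 0 2>; <0 2 1>; <0 2 2>; <2 0 1>; <2 0 2>; <2 2 0>; <2 2 1>; <2 2 2>
under TSO → <0 0 0>; <0 0 1>; <0 0 2>; <0 2 0>; <0 2 1>; <0 2 2>; <2 0 0>; <2 0 1>; <2 0 2>; <2 2 0>; <2 2 1>; <2 2 2>
under PSO → <0 0 0>; <0 0 1>; <0 0 2>; <0 2 0>; <0 2 1>; <0 2 2>; <2 0 0>; <2 0 1>; <2 0 2>; <2 2 0>; <2 2 1>; <2 2 2>
target <0 2 0> ∈ {TSO,PSO}

SC:no TSO:yes PSO:yes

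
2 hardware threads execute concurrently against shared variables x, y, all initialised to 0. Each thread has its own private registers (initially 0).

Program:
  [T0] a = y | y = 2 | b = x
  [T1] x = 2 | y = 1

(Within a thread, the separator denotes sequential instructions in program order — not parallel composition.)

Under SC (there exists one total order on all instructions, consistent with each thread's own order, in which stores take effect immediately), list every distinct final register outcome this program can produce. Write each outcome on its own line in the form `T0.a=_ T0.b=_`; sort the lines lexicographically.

outcome vector order: (T0.a,T0.b)
|SC outcomes| = 3

T0.a=0 T0.b=0
T0.a=0 T0.b=2
T0.a=1 T0.b=2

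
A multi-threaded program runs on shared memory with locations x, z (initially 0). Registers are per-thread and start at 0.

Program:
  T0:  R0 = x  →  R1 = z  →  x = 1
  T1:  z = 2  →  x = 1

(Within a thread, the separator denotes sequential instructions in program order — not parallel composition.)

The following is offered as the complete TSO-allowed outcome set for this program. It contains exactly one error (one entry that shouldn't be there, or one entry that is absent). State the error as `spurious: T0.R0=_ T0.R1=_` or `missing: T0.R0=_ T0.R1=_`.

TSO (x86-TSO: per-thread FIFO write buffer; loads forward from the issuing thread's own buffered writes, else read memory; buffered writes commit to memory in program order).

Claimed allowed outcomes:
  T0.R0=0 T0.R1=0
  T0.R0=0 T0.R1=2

outcome vector order: (T0.R0,T0.R1)
[TSO] allowed = {0/0, 0/2, 1/2}
TSO∖claimed = {1/2}

missing: T0.R0=1 T0.R1=2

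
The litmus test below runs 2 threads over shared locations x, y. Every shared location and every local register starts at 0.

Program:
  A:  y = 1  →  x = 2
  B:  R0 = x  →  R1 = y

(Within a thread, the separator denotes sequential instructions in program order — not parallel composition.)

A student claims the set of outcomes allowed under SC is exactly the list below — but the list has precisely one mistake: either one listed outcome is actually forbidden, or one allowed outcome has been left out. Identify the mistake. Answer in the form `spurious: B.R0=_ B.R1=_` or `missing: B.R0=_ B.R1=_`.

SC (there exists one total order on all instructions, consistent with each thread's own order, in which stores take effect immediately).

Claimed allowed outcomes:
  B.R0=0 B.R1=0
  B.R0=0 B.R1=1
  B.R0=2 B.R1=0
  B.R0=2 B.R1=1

outcome vector order: (B.R0,B.R1)
under SC → (0,0), (0,1), (2,1)
claimed∖SC = {(2,0)}

spurious: B.R0=2 B.R1=0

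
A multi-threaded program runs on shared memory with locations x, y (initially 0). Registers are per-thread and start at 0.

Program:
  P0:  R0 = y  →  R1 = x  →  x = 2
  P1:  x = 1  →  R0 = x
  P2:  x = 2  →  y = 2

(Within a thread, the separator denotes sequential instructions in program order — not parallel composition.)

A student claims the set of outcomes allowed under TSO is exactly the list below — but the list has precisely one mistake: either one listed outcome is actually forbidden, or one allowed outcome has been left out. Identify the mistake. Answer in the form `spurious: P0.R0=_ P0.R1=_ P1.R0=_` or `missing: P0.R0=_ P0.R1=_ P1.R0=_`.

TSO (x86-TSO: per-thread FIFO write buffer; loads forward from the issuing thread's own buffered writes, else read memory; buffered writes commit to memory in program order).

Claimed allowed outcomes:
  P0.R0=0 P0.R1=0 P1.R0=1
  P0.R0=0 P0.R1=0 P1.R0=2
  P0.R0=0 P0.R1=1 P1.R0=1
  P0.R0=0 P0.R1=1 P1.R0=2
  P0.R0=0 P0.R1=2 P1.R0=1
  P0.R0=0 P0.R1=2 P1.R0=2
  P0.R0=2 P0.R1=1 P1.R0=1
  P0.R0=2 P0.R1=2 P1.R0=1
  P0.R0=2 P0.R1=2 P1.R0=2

missing: P0.R0=2 P0.R1=1 P1.R0=2

outcome vector order: (P0.R0,P0.R1,P1.R0)
TSO (10): <0 0 1> <0 0 2> <0 1 1> <0 1 2> <0 2 1> <0 2 2> <2 1 1> <2 1 2> <2 2 1> <2 2 2>
TSO∖claimed = {<2 1 2>}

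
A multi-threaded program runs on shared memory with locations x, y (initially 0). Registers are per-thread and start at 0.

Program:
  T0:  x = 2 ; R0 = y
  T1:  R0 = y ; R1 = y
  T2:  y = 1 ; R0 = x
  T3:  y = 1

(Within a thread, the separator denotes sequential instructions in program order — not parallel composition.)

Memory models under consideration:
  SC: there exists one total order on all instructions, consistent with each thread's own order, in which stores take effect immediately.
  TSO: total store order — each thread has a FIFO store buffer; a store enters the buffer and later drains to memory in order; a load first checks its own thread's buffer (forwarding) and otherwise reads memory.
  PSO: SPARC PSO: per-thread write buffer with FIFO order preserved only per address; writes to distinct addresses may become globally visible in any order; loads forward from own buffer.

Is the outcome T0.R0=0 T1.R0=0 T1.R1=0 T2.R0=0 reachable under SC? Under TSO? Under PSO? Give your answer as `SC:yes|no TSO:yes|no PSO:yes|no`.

outcome vector order: (T0.R0,T1.R0,T1.R1,T2.R0)
SC (9): 0002, 0012, 0112, 1000, 1002, 1010, 1012, 1110, 1112
TSO (12): 0000, 0002, 0010, 0012, 0110, 0112, 1000, 1002, 1010, 1012, 1110, 1112
PSO (12): 0000, 0002, 0010, 0012, 0110, 0112, 1000, 1002, 1010, 1012, 1110, 1112
target 0000 ∈ {TSO,PSO}

SC:no TSO:yes PSO:yes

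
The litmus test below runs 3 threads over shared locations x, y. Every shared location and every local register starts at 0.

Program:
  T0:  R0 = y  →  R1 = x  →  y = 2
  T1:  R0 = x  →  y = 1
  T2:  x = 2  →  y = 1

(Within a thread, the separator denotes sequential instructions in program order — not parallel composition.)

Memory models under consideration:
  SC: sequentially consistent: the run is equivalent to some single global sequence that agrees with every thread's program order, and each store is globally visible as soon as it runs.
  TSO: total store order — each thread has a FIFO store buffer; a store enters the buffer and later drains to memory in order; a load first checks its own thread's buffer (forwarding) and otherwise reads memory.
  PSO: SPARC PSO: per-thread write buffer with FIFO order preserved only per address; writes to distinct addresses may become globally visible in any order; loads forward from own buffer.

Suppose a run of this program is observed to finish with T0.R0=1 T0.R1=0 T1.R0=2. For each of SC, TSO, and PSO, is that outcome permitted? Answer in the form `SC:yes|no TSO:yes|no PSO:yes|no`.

outcome vector order: (T0.R0,T0.R1,T1.R0)
under SC → (0,0,0), (0,0,2), (0,2,0), (0,2,2), (1,0,0), (1,2,0), (1,2,2)
under TSO → (0,0,0), (0,0,2), (0,2,0), (0,2,2), (1,0,0), (1,2,0), (1,2,2)
under PSO → (0,0,0), (0,0,2), (0,2,0), (0,2,2), (1,0,0), (1,0,2), (1,2,0), (1,2,2)
target (1,0,2) ∈ {PSO}

SC:no TSO:no PSO:yes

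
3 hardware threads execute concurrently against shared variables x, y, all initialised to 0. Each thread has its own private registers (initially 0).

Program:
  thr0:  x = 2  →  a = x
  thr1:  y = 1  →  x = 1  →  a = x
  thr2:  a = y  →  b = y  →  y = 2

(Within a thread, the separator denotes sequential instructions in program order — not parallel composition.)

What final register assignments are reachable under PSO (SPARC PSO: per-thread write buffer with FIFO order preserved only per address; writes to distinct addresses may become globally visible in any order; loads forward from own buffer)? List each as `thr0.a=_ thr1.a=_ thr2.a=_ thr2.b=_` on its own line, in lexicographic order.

thr0.a=1 thr1.a=1 thr2.a=0 thr2.b=0
thr0.a=1 thr1.a=1 thr2.a=0 thr2.b=1
thr0.a=1 thr1.a=1 thr2.a=1 thr2.b=1
thr0.a=2 thr1.a=1 thr2.a=0 thr2.b=0
thr0.a=2 thr1.a=1 thr2.a=0 thr2.b=1
thr0.a=2 thr1.a=1 thr2.a=1 thr2.b=1
thr0.a=2 thr1.a=2 thr2.a=0 thr2.b=0
thr0.a=2 thr1.a=2 thr2.a=0 thr2.b=1
thr0.a=2 thr1.a=2 thr2.a=1 thr2.b=1

outcome vector order: (thr0.a,thr1.a,thr2.a,thr2.b)
|PSO outcomes| = 9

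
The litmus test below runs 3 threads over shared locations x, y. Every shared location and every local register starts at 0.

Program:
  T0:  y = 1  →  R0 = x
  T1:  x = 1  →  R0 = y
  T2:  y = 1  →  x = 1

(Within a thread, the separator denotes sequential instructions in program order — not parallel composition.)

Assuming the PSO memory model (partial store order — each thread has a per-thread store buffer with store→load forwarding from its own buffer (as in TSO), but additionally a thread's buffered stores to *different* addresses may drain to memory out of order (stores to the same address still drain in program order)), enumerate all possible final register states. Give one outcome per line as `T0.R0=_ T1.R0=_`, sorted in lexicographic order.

T0.R0=0 T1.R0=0
T0.R0=0 T1.R0=1
T0.R0=1 T1.R0=0
T0.R0=1 T1.R0=1

outcome vector order: (T0.R0,T1.R0)
|PSO outcomes| = 4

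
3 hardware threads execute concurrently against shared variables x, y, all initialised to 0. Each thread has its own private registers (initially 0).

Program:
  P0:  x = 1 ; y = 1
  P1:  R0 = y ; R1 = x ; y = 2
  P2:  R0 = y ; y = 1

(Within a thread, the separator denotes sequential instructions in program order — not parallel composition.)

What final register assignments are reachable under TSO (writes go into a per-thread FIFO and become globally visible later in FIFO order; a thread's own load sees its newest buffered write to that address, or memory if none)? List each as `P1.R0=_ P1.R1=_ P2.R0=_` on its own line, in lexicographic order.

P1.R0=0 P1.R1=0 P2.R0=0
P1.R0=0 P1.R1=0 P2.R0=1
P1.R0=0 P1.R1=0 P2.R0=2
P1.R0=0 P1.R1=1 P2.R0=0
P1.R0=0 P1.R1=1 P2.R0=1
P1.R0=0 P1.R1=1 P2.R0=2
P1.R0=1 P1.R1=0 P2.R0=0
P1.R0=1 P1.R1=1 P2.R0=0
P1.R0=1 P1.R1=1 P2.R0=1
P1.R0=1 P1.R1=1 P2.R0=2

outcome vector order: (P1.R0,P1.R1,P2.R0)
|TSO outcomes| = 10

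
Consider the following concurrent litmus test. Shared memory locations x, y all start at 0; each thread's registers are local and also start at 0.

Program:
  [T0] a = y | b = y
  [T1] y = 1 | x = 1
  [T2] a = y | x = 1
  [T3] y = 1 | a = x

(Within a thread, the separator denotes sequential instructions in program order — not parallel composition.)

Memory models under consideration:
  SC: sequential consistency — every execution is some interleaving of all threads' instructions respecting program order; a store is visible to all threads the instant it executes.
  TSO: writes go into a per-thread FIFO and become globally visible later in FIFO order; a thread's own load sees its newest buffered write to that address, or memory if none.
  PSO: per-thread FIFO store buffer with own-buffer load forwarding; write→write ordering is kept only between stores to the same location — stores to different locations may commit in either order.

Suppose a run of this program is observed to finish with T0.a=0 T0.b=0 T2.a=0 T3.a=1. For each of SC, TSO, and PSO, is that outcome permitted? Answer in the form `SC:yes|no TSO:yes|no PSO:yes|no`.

outcome vector order: (T0.a,T0.b,T2.a,T3.a)
SC: 12 outcomes — {(0,0,0,0) (0,0,0,1) (0,0,1,0) (0,0,1,1) (0,1,0,0) (0,1,0,1) (0,1,1,0) (0,1,1,1) (1,1,0,0) (1,1,0,1) (1,1,1,0) (1,1,1,1)}
TSO: 12 outcomes — {(0,0,0,0) (0,0,0,1) (0,0,1,0) (0,0,1,1) (0,1,0,0) (0,1,0,1) (0,1,1,0) (0,1,1,1) (1,1,0,0) (1,1,0,1) (1,1,1,0) (1,1,1,1)}
PSO: 12 outcomes — {(0,0,0,0) (0,0,0,1) (0,0,1,0) (0,0,1,1) (0,1,0,0) (0,1,0,1) (0,1,1,0) (0,1,1,1) (1,1,0,0) (1,1,0,1) (1,1,1,0) (1,1,1,1)}
target (0,0,0,1) ∈ {SC,TSO,PSO}

SC:yes TSO:yes PSO:yes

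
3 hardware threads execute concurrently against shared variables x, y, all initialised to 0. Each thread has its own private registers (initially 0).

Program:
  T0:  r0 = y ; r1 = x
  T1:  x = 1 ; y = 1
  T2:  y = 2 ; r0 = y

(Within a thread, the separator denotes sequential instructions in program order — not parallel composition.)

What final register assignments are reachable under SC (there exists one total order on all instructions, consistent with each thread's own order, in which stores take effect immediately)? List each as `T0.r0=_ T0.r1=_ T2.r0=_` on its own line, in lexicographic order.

outcome vector order: (T0.r0,T0.r1,T2.r0)
|SC outcomes| = 10

T0.r0=0 T0.r1=0 T2.r0=1
T0.r0=0 T0.r1=0 T2.r0=2
T0.r0=0 T0.r1=1 T2.r0=1
T0.r0=0 T0.r1=1 T2.r0=2
T0.r0=1 T0.r1=1 T2.r0=1
T0.r0=1 T0.r1=1 T2.r0=2
T0.r0=2 T0.r1=0 T2.r0=1
T0.r0=2 T0.r1=0 T2.r0=2
T0.r0=2 T0.r1=1 T2.r0=1
T0.r0=2 T0.r1=1 T2.r0=2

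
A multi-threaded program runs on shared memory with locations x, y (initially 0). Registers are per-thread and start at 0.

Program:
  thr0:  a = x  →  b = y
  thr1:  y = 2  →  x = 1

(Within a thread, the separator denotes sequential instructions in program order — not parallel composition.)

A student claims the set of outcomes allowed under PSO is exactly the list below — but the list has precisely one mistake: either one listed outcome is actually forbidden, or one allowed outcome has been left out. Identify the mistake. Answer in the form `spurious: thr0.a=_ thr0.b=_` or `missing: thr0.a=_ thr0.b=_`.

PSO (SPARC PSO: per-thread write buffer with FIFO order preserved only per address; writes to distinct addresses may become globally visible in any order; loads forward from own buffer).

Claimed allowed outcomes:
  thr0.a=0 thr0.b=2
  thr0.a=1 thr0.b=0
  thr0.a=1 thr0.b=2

missing: thr0.a=0 thr0.b=0

outcome vector order: (thr0.a,thr0.b)
under PSO → 0/0; 0/2; 1/0; 1/2
PSO∖claimed = {0/0}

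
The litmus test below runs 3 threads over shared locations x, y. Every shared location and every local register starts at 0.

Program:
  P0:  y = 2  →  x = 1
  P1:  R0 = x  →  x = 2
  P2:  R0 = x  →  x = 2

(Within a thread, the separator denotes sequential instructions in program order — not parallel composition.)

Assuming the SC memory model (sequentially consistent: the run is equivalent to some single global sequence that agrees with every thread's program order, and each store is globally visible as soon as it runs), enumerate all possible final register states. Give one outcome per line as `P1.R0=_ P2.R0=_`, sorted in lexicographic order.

outcome vector order: (P1.R0,P2.R0)
|SC outcomes| = 8

P1.R0=0 P2.R0=0
P1.R0=0 P2.R0=1
P1.R0=0 P2.R0=2
P1.R0=1 P2.R0=0
P1.R0=1 P2.R0=1
P1.R0=1 P2.R0=2
P1.R0=2 P2.R0=0
P1.R0=2 P2.R0=1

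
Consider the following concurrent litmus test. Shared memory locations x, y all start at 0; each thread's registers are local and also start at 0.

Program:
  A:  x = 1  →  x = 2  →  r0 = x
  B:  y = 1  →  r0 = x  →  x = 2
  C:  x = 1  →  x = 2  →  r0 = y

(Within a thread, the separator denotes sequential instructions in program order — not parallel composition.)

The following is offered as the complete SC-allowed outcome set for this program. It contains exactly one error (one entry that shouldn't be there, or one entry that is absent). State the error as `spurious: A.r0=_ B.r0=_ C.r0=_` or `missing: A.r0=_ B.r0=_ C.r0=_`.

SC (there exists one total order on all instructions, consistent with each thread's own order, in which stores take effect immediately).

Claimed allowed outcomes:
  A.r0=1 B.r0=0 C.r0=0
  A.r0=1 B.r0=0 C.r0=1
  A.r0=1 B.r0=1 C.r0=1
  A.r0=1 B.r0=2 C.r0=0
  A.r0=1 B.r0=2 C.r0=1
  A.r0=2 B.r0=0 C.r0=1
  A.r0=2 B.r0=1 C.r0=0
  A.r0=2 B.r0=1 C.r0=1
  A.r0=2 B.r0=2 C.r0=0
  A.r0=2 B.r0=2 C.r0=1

outcome vector order: (A.r0,B.r0,C.r0)
SC: 9 outcomes — {1/0/1, 1/1/1, 1/2/0, 1/2/1, 2/0/1, 2/1/0, 2/1/1, 2/2/0, 2/2/1}
claimed∖SC = {1/0/0}

spurious: A.r0=1 B.r0=0 C.r0=0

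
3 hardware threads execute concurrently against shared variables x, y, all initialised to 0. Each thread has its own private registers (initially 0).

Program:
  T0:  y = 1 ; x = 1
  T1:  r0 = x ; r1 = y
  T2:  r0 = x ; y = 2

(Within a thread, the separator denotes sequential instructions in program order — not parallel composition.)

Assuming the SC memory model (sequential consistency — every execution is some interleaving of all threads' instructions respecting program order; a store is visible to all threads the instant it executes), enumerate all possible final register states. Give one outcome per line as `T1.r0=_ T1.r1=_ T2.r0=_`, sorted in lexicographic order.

T1.r0=0 T1.r1=0 T2.r0=0
T1.r0=0 T1.r1=0 T2.r0=1
T1.r0=0 T1.r1=1 T2.r0=0
T1.r0=0 T1.r1=1 T2.r0=1
T1.r0=0 T1.r1=2 T2.r0=0
T1.r0=0 T1.r1=2 T2.r0=1
T1.r0=1 T1.r1=1 T2.r0=0
T1.r0=1 T1.r1=1 T2.r0=1
T1.r0=1 T1.r1=2 T2.r0=0
T1.r0=1 T1.r1=2 T2.r0=1

outcome vector order: (T1.r0,T1.r1,T2.r0)
|SC outcomes| = 10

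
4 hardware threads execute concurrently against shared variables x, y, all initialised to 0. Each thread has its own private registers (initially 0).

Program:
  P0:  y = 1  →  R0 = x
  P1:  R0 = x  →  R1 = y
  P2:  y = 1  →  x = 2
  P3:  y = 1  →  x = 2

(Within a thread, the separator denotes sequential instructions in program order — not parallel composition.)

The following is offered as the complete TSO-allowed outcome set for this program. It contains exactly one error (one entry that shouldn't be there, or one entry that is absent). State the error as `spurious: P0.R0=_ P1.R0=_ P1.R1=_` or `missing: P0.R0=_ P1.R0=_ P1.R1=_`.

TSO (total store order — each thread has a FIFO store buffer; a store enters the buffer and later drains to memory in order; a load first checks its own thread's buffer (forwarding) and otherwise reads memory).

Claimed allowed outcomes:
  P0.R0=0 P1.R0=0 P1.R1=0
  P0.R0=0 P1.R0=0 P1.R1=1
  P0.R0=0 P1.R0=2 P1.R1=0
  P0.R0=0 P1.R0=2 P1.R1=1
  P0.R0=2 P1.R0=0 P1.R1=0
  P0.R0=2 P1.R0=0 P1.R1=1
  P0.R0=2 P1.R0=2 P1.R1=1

spurious: P0.R0=0 P1.R0=2 P1.R1=0

outcome vector order: (P0.R0,P1.R0,P1.R1)
TSO: 6 outcomes — {(0,0,0) (0,0,1) (0,2,1) (2,0,0) (2,0,1) (2,2,1)}
claimed∖TSO = {(0,2,0)}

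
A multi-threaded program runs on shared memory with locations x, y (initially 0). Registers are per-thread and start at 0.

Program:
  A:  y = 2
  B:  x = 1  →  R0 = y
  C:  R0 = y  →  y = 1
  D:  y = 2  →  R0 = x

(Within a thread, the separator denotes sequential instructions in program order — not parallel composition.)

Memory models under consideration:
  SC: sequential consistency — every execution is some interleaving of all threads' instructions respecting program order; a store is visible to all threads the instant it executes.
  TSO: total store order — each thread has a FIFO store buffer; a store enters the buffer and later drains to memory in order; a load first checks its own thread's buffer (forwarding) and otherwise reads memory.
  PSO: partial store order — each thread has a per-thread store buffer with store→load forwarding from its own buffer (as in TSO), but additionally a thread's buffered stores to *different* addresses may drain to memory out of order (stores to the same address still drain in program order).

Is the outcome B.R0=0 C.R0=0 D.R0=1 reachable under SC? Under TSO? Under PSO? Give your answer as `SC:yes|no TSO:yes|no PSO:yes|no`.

SC:yes TSO:yes PSO:yes

outcome vector order: (B.R0,C.R0,D.R0)
SC (10): <0 0 1>; <0 2 1>; <1 0 0>; <1 0 1>; <1 2 0>; <1 2 1>; <2 0 0>; <2 0 1>; <2 2 0>; <2 2 1>
TSO (12): <0 0 0>; <0 0 1>; <0 2 0>; <0 2 1>; <1 0 0>; <1 0 1>; <1 2 0>; <1 2 1>; <2 0 0>; <2 0 1>; <2 2 0>; <2 2 1>
PSO (12): <0 0 0>; <0 0 1>; <0 2 0>; <0 2 1>; <1 0 0>; <1 0 1>; <1 2 0>; <1 2 1>; <2 0 0>; <2 0 1>; <2 2 0>; <2 2 1>
target <0 0 1> ∈ {SC,TSO,PSO}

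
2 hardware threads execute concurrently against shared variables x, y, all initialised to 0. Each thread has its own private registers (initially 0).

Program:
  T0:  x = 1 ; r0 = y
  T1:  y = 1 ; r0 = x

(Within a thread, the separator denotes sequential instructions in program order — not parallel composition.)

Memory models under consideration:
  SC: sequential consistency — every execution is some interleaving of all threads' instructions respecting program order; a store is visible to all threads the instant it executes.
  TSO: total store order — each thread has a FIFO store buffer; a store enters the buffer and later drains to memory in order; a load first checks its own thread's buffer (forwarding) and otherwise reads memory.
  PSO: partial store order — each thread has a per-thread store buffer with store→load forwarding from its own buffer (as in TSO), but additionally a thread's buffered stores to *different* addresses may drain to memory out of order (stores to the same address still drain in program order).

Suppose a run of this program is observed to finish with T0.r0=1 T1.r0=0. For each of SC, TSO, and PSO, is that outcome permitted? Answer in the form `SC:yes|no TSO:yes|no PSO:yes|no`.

SC:yes TSO:yes PSO:yes

outcome vector order: (T0.r0,T1.r0)
SC: 3 outcomes — {0/1 1/0 1/1}
TSO: 4 outcomes — {0/0 0/1 1/0 1/1}
PSO: 4 outcomes — {0/0 0/1 1/0 1/1}
target 1/0 ∈ {SC,TSO,PSO}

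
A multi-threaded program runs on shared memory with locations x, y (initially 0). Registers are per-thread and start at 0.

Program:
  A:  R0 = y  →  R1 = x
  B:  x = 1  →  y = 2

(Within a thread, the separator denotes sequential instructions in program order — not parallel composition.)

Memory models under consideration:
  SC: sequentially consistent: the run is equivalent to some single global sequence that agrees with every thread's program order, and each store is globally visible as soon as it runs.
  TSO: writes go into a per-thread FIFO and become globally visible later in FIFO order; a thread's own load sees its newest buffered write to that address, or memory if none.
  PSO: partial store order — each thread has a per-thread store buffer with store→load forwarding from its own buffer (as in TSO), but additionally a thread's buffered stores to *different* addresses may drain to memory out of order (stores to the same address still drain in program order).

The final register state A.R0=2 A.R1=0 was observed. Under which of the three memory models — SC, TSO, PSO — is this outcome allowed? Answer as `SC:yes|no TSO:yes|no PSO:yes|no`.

outcome vector order: (A.R0,A.R1)
SC (3): <0 0> <0 1> <2 1>
TSO (3): <0 0> <0 1> <2 1>
PSO (4): <0 0> <0 1> <2 0> <2 1>
target <2 0> ∈ {PSO}

SC:no TSO:no PSO:yes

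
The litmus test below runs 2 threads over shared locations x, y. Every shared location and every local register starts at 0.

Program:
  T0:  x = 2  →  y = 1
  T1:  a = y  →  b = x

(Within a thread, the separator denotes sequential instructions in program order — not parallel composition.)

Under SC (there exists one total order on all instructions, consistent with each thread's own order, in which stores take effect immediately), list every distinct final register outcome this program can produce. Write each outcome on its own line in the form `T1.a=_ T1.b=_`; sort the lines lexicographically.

outcome vector order: (T1.a,T1.b)
|SC outcomes| = 3

T1.a=0 T1.b=0
T1.a=0 T1.b=2
T1.a=1 T1.b=2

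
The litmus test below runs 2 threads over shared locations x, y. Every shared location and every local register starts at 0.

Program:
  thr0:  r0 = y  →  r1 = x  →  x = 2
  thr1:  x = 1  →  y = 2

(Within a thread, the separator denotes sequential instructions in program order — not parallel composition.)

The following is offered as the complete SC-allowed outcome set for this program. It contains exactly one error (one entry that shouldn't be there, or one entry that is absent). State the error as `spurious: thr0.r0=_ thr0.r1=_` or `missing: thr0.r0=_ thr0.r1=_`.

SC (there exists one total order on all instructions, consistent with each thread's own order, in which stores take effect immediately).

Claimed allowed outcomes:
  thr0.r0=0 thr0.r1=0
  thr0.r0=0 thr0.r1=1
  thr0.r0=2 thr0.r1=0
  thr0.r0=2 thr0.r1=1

spurious: thr0.r0=2 thr0.r1=0

outcome vector order: (thr0.r0,thr0.r1)
SC (3): (0,0) (0,1) (2,1)
claimed∖SC = {(2,0)}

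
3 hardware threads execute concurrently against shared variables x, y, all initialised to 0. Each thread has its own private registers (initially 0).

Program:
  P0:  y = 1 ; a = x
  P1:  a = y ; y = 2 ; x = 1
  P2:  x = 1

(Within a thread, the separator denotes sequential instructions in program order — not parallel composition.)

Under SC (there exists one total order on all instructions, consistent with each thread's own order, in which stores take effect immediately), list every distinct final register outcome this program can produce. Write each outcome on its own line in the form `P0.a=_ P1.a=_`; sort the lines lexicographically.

outcome vector order: (P0.a,P1.a)
|SC outcomes| = 4

P0.a=0 P1.a=0
P0.a=0 P1.a=1
P0.a=1 P1.a=0
P0.a=1 P1.a=1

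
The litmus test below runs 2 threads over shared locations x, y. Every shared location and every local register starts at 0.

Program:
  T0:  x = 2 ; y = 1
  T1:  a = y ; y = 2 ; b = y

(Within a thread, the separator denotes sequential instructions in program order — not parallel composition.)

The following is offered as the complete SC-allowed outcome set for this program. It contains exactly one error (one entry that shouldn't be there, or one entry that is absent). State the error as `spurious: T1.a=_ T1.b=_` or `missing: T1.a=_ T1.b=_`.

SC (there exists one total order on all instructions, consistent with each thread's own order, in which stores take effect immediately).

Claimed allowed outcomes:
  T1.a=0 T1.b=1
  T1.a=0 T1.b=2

missing: T1.a=1 T1.b=2

outcome vector order: (T1.a,T1.b)
under SC → 0/1 0/2 1/2
SC∖claimed = {1/2}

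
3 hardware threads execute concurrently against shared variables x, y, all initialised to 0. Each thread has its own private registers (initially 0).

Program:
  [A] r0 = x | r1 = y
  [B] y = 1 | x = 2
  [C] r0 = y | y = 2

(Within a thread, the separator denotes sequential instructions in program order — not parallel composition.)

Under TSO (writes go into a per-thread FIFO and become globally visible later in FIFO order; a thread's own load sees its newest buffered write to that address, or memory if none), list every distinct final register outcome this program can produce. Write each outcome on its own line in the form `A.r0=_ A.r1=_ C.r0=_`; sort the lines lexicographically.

outcome vector order: (A.r0,A.r1,C.r0)
|TSO outcomes| = 10

A.r0=0 A.r1=0 C.r0=0
A.r0=0 A.r1=0 C.r0=1
A.r0=0 A.r1=1 C.r0=0
A.r0=0 A.r1=1 C.r0=1
A.r0=0 A.r1=2 C.r0=0
A.r0=0 A.r1=2 C.r0=1
A.r0=2 A.r1=1 C.r0=0
A.r0=2 A.r1=1 C.r0=1
A.r0=2 A.r1=2 C.r0=0
A.r0=2 A.r1=2 C.r0=1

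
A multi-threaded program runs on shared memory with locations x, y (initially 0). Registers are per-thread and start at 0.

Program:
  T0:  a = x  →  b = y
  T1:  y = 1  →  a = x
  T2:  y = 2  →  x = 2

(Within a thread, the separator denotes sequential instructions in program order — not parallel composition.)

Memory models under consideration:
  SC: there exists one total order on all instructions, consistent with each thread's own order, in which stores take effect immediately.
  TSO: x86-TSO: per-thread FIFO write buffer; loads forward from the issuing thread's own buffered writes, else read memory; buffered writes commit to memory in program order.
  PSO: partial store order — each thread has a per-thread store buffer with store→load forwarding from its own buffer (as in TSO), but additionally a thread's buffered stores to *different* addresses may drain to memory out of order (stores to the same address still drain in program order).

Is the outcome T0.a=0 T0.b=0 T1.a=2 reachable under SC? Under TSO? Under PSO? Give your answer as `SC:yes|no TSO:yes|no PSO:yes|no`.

SC:yes TSO:yes PSO:yes

outcome vector order: (T0.a,T0.b,T1.a)
SC: 10 outcomes — {(0,0,0), (0,0,2), (0,1,0), (0,1,2), (0,2,0), (0,2,2), (2,1,0), (2,1,2), (2,2,0), (2,2,2)}
TSO: 10 outcomes — {(0,0,0), (0,0,2), (0,1,0), (0,1,2), (0,2,0), (0,2,2), (2,1,0), (2,1,2), (2,2,0), (2,2,2)}
PSO: 12 outcomes — {(0,0,0), (0,0,2), (0,1,0), (0,1,2), (0,2,0), (0,2,2), (2,0,0), (2,0,2), (2,1,0), (2,1,2), (2,2,0), (2,2,2)}
target (0,0,2) ∈ {SC,TSO,PSO}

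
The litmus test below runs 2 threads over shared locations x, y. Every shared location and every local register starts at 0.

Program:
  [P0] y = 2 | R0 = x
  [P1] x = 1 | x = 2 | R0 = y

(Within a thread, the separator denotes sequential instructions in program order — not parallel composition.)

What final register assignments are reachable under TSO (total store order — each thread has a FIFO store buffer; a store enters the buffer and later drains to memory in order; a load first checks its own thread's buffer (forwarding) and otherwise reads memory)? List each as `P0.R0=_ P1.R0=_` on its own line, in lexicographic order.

outcome vector order: (P0.R0,P1.R0)
|TSO outcomes| = 6

P0.R0=0 P1.R0=0
P0.R0=0 P1.R0=2
P0.R0=1 P1.R0=0
P0.R0=1 P1.R0=2
P0.R0=2 P1.R0=0
P0.R0=2 P1.R0=2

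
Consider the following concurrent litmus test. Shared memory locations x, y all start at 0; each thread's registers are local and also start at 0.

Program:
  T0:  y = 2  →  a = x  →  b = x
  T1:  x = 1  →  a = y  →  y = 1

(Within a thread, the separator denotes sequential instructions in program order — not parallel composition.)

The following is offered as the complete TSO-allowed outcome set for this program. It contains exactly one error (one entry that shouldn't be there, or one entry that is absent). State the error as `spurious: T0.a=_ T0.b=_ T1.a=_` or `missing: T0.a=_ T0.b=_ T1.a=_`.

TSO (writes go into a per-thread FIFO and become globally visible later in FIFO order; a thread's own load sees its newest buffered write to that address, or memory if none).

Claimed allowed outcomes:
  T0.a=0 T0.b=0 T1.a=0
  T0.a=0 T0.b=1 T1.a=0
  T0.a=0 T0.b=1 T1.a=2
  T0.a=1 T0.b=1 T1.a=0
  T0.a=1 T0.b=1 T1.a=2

missing: T0.a=0 T0.b=0 T1.a=2

outcome vector order: (T0.a,T0.b,T1.a)
TSO (6): (0,0,0); (0,0,2); (0,1,0); (0,1,2); (1,1,0); (1,1,2)
TSO∖claimed = {(0,0,2)}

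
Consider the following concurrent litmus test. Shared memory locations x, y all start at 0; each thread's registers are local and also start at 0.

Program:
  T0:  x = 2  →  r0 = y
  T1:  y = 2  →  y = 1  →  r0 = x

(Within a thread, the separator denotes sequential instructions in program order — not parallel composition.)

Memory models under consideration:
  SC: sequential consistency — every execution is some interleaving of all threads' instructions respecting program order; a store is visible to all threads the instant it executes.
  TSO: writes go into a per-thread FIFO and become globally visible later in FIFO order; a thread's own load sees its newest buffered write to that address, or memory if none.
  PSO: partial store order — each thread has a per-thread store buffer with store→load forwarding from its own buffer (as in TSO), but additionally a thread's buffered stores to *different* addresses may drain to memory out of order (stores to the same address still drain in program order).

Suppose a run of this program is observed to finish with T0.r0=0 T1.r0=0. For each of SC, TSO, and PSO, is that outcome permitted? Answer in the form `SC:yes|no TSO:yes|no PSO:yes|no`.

outcome vector order: (T0.r0,T1.r0)
[SC] allowed = {(0,2) (1,0) (1,2) (2,2)}
[TSO] allowed = {(0,0) (0,2) (1,0) (1,2) (2,0) (2,2)}
[PSO] allowed = {(0,0) (0,2) (1,0) (1,2) (2,0) (2,2)}
target (0,0) ∈ {TSO,PSO}

SC:no TSO:yes PSO:yes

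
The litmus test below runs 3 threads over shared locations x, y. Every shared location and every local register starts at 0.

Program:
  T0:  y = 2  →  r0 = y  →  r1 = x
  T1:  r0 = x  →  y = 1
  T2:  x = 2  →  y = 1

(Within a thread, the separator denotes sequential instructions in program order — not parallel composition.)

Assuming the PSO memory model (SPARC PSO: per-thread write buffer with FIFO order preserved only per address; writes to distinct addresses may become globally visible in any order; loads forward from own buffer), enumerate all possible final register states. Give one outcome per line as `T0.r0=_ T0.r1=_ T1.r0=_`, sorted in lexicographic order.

T0.r0=1 T0.r1=0 T1.r0=0
T0.r0=1 T0.r1=0 T1.r0=2
T0.r0=1 T0.r1=2 T1.r0=0
T0.r0=1 T0.r1=2 T1.r0=2
T0.r0=2 T0.r1=0 T1.r0=0
T0.r0=2 T0.r1=0 T1.r0=2
T0.r0=2 T0.r1=2 T1.r0=0
T0.r0=2 T0.r1=2 T1.r0=2

outcome vector order: (T0.r0,T0.r1,T1.r0)
|PSO outcomes| = 8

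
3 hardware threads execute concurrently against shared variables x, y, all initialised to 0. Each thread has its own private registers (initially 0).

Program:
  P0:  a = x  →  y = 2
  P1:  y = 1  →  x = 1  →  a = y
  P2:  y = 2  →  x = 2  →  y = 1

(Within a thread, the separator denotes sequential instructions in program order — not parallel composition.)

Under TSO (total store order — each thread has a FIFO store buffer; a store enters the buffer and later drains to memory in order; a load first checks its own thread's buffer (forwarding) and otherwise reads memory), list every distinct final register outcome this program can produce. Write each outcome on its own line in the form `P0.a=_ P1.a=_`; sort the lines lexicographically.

outcome vector order: (P0.a,P1.a)
|TSO outcomes| = 6

P0.a=0 P1.a=1
P0.a=0 P1.a=2
P0.a=1 P1.a=1
P0.a=1 P1.a=2
P0.a=2 P1.a=1
P0.a=2 P1.a=2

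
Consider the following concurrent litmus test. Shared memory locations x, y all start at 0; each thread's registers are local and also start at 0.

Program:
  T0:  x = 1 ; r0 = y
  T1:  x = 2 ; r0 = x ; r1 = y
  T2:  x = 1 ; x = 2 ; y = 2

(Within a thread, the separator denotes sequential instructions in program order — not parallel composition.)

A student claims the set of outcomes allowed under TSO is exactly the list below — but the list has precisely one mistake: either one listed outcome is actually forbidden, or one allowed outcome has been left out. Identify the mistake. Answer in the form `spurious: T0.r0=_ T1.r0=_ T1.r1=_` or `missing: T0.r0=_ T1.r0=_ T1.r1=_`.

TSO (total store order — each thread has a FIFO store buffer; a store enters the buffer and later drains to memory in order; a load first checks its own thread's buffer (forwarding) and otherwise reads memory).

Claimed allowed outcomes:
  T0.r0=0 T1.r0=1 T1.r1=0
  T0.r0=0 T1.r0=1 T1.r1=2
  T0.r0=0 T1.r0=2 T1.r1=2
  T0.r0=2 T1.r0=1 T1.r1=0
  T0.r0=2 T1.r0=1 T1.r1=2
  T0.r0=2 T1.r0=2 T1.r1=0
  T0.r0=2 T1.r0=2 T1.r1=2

missing: T0.r0=0 T1.r0=2 T1.r1=0

outcome vector order: (T0.r0,T1.r0,T1.r1)
TSO (8): 010; 012; 020; 022; 210; 212; 220; 222
TSO∖claimed = {020}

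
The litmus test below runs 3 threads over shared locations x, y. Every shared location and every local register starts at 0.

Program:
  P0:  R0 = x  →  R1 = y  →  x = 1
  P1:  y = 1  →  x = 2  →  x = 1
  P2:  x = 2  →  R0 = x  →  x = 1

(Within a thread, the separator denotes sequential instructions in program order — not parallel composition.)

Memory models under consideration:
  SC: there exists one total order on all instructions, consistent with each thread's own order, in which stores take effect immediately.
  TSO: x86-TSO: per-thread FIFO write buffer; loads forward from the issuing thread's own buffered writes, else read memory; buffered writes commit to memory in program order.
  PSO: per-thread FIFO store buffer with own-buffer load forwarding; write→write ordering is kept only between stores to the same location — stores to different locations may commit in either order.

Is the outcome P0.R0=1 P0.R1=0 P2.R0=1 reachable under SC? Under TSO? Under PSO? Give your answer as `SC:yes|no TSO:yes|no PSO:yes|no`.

SC:no TSO:no PSO:yes

outcome vector order: (P0.R0,P0.R1,P2.R0)
[SC] allowed = {<0 0 1>, <0 0 2>, <0 1 1>, <0 1 2>, <1 0 2>, <1 1 1>, <1 1 2>, <2 0 1>, <2 0 2>, <2 1 1>, <2 1 2>}
[TSO] allowed = {<0 0 1>, <0 0 2>, <0 1 1>, <0 1 2>, <1 0 2>, <1 1 1>, <1 1 2>, <2 0 1>, <2 0 2>, <2 1 1>, <2 1 2>}
[PSO] allowed = {<0 0 1>, <0 0 2>, <0 1 1>, <0 1 2>, <1 0 1>, <1 0 2>, <1 1 1>, <1 1 2>, <2 0 1>, <2 0 2>, <2 1 1>, <2 1 2>}
target <1 0 1> ∈ {PSO}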